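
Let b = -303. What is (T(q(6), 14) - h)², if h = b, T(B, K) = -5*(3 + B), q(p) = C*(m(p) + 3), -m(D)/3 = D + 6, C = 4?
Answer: 898704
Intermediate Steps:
m(D) = -18 - 3*D (m(D) = -3*(D + 6) = -3*(6 + D) = -18 - 3*D)
q(p) = -60 - 12*p (q(p) = 4*((-18 - 3*p) + 3) = 4*(-15 - 3*p) = -60 - 12*p)
T(B, K) = -15 - 5*B
h = -303
(T(q(6), 14) - h)² = ((-15 - 5*(-60 - 12*6)) - 1*(-303))² = ((-15 - 5*(-60 - 72)) + 303)² = ((-15 - 5*(-132)) + 303)² = ((-15 + 660) + 303)² = (645 + 303)² = 948² = 898704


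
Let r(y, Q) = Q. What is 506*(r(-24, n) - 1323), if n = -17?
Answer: -678040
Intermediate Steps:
506*(r(-24, n) - 1323) = 506*(-17 - 1323) = 506*(-1340) = -678040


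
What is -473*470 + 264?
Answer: -222046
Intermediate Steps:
-473*470 + 264 = -222310 + 264 = -222046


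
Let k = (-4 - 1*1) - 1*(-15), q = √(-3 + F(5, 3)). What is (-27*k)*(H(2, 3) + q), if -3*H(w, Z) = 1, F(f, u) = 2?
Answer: 90 - 270*I ≈ 90.0 - 270.0*I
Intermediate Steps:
H(w, Z) = -⅓ (H(w, Z) = -⅓*1 = -⅓)
q = I (q = √(-3 + 2) = √(-1) = I ≈ 1.0*I)
k = 10 (k = (-4 - 1) + 15 = -5 + 15 = 10)
(-27*k)*(H(2, 3) + q) = (-27*10)*(-⅓ + I) = -270*(-⅓ + I) = 90 - 270*I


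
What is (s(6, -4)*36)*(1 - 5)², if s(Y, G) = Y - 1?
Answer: 2880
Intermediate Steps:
s(Y, G) = -1 + Y
(s(6, -4)*36)*(1 - 5)² = ((-1 + 6)*36)*(1 - 5)² = (5*36)*(-4)² = 180*16 = 2880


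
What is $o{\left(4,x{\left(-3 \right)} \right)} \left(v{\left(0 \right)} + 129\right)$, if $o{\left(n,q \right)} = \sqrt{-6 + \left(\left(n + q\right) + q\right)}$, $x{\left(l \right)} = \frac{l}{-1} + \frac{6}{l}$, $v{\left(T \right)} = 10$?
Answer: $0$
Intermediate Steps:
$x{\left(l \right)} = - l + \frac{6}{l}$ ($x{\left(l \right)} = l \left(-1\right) + \frac{6}{l} = - l + \frac{6}{l}$)
$o{\left(n,q \right)} = \sqrt{-6 + n + 2 q}$ ($o{\left(n,q \right)} = \sqrt{-6 + \left(n + 2 q\right)} = \sqrt{-6 + n + 2 q}$)
$o{\left(4,x{\left(-3 \right)} \right)} \left(v{\left(0 \right)} + 129\right) = \sqrt{-6 + 4 + 2 \left(\left(-1\right) \left(-3\right) + \frac{6}{-3}\right)} \left(10 + 129\right) = \sqrt{-6 + 4 + 2 \left(3 + 6 \left(- \frac{1}{3}\right)\right)} 139 = \sqrt{-6 + 4 + 2 \left(3 - 2\right)} 139 = \sqrt{-6 + 4 + 2 \cdot 1} \cdot 139 = \sqrt{-6 + 4 + 2} \cdot 139 = \sqrt{0} \cdot 139 = 0 \cdot 139 = 0$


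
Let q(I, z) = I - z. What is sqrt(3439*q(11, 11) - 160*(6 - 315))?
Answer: 4*sqrt(3090) ≈ 222.35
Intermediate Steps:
sqrt(3439*q(11, 11) - 160*(6 - 315)) = sqrt(3439*(11 - 1*11) - 160*(6 - 315)) = sqrt(3439*(11 - 11) - 160*(-309)) = sqrt(3439*0 + 49440) = sqrt(0 + 49440) = sqrt(49440) = 4*sqrt(3090)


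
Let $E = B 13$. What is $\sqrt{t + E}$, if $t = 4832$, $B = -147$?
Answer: $\sqrt{2921} \approx 54.046$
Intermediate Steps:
$E = -1911$ ($E = \left(-147\right) 13 = -1911$)
$\sqrt{t + E} = \sqrt{4832 - 1911} = \sqrt{2921}$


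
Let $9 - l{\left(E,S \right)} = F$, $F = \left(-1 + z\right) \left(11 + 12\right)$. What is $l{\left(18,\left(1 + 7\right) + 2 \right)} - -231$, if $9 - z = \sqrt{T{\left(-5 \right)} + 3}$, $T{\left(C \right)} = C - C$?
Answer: $56 + 23 \sqrt{3} \approx 95.837$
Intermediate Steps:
$T{\left(C \right)} = 0$
$z = 9 - \sqrt{3}$ ($z = 9 - \sqrt{0 + 3} = 9 - \sqrt{3} \approx 7.268$)
$F = 184 - 23 \sqrt{3}$ ($F = \left(-1 + \left(9 - \sqrt{3}\right)\right) \left(11 + 12\right) = \left(8 - \sqrt{3}\right) 23 = 184 - 23 \sqrt{3} \approx 144.16$)
$l{\left(E,S \right)} = -175 + 23 \sqrt{3}$ ($l{\left(E,S \right)} = 9 - \left(184 - 23 \sqrt{3}\right) = -175 + 23 \sqrt{3}$)
$l{\left(18,\left(1 + 7\right) + 2 \right)} - -231 = \left(-175 + 23 \sqrt{3}\right) - -231 = \left(-175 + 23 \sqrt{3}\right) + 231 = 56 + 23 \sqrt{3}$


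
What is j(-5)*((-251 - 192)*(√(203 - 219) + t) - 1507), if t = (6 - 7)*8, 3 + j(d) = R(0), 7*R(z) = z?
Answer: -6111 + 5316*I ≈ -6111.0 + 5316.0*I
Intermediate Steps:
R(z) = z/7
j(d) = -3 (j(d) = -3 + (⅐)*0 = -3 + 0 = -3)
t = -8 (t = -1*8 = -8)
j(-5)*((-251 - 192)*(√(203 - 219) + t) - 1507) = -3*((-251 - 192)*(√(203 - 219) - 8) - 1507) = -3*(-443*(√(-16) - 8) - 1507) = -3*(-443*(4*I - 8) - 1507) = -3*(-443*(-8 + 4*I) - 1507) = -3*((3544 - 1772*I) - 1507) = -3*(2037 - 1772*I) = -6111 + 5316*I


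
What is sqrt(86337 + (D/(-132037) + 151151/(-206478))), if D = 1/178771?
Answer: sqrt(28796804824451085228458922262)/577531285854 ≈ 293.83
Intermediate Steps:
D = 1/178771 ≈ 5.5937e-6
sqrt(86337 + (D/(-132037) + 151151/(-206478))) = sqrt(86337 + ((1/178771)/(-132037) + 151151/(-206478))) = sqrt(86337 + ((1/178771)*(-1/132037) + 151151*(-1/206478))) = sqrt(86337 + (-1/23604386527 - 151151/206478)) = sqrt(86337 - 3567826628149055/4873786521321906) = sqrt(420784539064741249267/4873786521321906) = sqrt(28796804824451085228458922262)/577531285854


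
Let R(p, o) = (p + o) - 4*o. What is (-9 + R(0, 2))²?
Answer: 225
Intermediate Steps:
R(p, o) = p - 3*o (R(p, o) = (o + p) - 4*o = p - 3*o)
(-9 + R(0, 2))² = (-9 + (0 - 3*2))² = (-9 + (0 - 6))² = (-9 - 6)² = (-15)² = 225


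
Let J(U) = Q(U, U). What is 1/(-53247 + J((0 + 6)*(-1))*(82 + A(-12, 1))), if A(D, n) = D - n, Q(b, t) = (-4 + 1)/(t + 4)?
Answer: -2/106287 ≈ -1.8817e-5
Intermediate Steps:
Q(b, t) = -3/(4 + t)
J(U) = -3/(4 + U)
1/(-53247 + J((0 + 6)*(-1))*(82 + A(-12, 1))) = 1/(-53247 + (-3/(4 + (0 + 6)*(-1)))*(82 + (-12 - 1*1))) = 1/(-53247 + (-3/(4 + 6*(-1)))*(82 + (-12 - 1))) = 1/(-53247 + (-3/(4 - 6))*(82 - 13)) = 1/(-53247 - 3/(-2)*69) = 1/(-53247 - 3*(-½)*69) = 1/(-53247 + (3/2)*69) = 1/(-53247 + 207/2) = 1/(-106287/2) = -2/106287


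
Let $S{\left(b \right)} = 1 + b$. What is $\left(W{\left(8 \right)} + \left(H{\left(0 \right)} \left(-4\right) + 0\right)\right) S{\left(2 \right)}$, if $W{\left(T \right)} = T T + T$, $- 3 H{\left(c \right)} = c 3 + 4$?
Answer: $232$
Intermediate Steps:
$H{\left(c \right)} = - \frac{4}{3} - c$ ($H{\left(c \right)} = - \frac{c 3 + 4}{3} = - \frac{3 c + 4}{3} = - \frac{4 + 3 c}{3} = - \frac{4}{3} - c$)
$W{\left(T \right)} = T + T^{2}$ ($W{\left(T \right)} = T^{2} + T = T + T^{2}$)
$\left(W{\left(8 \right)} + \left(H{\left(0 \right)} \left(-4\right) + 0\right)\right) S{\left(2 \right)} = \left(8 \left(1 + 8\right) + \left(\left(- \frac{4}{3} - 0\right) \left(-4\right) + 0\right)\right) \left(1 + 2\right) = \left(8 \cdot 9 + \left(\left(- \frac{4}{3} + 0\right) \left(-4\right) + 0\right)\right) 3 = \left(72 + \left(\left(- \frac{4}{3}\right) \left(-4\right) + 0\right)\right) 3 = \left(72 + \left(\frac{16}{3} + 0\right)\right) 3 = \left(72 + \frac{16}{3}\right) 3 = \frac{232}{3} \cdot 3 = 232$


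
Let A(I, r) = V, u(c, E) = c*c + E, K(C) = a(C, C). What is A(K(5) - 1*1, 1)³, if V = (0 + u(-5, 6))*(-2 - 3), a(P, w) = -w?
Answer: -3723875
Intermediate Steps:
K(C) = -C
u(c, E) = E + c² (u(c, E) = c² + E = E + c²)
V = -155 (V = (0 + (6 + (-5)²))*(-2 - 3) = (0 + (6 + 25))*(-5) = (0 + 31)*(-5) = 31*(-5) = -155)
A(I, r) = -155
A(K(5) - 1*1, 1)³ = (-155)³ = -3723875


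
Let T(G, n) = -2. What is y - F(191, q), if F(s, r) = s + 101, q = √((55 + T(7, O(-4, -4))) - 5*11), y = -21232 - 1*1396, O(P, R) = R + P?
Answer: -22920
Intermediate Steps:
O(P, R) = P + R
y = -22628 (y = -21232 - 1396 = -22628)
q = I*√2 (q = √((55 - 2) - 5*11) = √(53 - 55) = √(-2) = I*√2 ≈ 1.4142*I)
F(s, r) = 101 + s
y - F(191, q) = -22628 - (101 + 191) = -22628 - 1*292 = -22628 - 292 = -22920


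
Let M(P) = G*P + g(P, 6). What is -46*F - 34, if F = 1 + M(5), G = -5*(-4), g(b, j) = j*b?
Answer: -6060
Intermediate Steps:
g(b, j) = b*j
G = 20
M(P) = 26*P (M(P) = 20*P + P*6 = 20*P + 6*P = 26*P)
F = 131 (F = 1 + 26*5 = 1 + 130 = 131)
-46*F - 34 = -46*131 - 34 = -6026 - 34 = -6060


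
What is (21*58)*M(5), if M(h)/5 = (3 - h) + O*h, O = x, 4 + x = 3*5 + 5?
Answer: 475020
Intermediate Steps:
x = 16 (x = -4 + (3*5 + 5) = -4 + (15 + 5) = -4 + 20 = 16)
O = 16
M(h) = 15 + 75*h (M(h) = 5*((3 - h) + 16*h) = 5*(3 + 15*h) = 15 + 75*h)
(21*58)*M(5) = (21*58)*(15 + 75*5) = 1218*(15 + 375) = 1218*390 = 475020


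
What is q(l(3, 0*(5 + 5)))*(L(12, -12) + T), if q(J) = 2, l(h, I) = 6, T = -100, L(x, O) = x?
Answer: -176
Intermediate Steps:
q(l(3, 0*(5 + 5)))*(L(12, -12) + T) = 2*(12 - 100) = 2*(-88) = -176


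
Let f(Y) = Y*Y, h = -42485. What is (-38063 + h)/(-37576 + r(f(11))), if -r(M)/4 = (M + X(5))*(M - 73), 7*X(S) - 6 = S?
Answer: 140959/106942 ≈ 1.3181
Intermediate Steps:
X(S) = 6/7 + S/7
f(Y) = Y²
r(M) = -4*(-73 + M)*(11/7 + M) (r(M) = -4*(M + (6/7 + (⅐)*5))*(M - 73) = -4*(M + (6/7 + 5/7))*(-73 + M) = -4*(M + 11/7)*(-73 + M) = -4*(11/7 + M)*(-73 + M) = -4*(-73 + M)*(11/7 + M))
(-38063 + h)/(-37576 + r(f(11))) = (-38063 - 42485)/(-37576 + (3212/7 - 4*(11²)² + (2000/7)*11²)) = -80548/(-37576 + (3212/7 - 4*121² + (2000/7)*121)) = -80548/(-37576 + (3212/7 - 4*14641 + 242000/7)) = -80548/(-37576 + (3212/7 - 58564 + 242000/7)) = -80548/(-37576 - 164736/7) = -80548/(-427768/7) = -80548*(-7/427768) = 140959/106942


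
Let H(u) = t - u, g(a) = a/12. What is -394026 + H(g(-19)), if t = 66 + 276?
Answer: -4724189/12 ≈ -3.9368e+5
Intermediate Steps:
g(a) = a/12 (g(a) = a*(1/12) = a/12)
t = 342
H(u) = 342 - u
-394026 + H(g(-19)) = -394026 + (342 - (-19)/12) = -394026 + (342 - 1*(-19/12)) = -394026 + (342 + 19/12) = -394026 + 4123/12 = -4724189/12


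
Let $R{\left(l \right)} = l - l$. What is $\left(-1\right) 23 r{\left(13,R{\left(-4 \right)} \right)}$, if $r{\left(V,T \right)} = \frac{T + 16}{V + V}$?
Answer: $- \frac{184}{13} \approx -14.154$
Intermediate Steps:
$R{\left(l \right)} = 0$
$r{\left(V,T \right)} = \frac{16 + T}{2 V}$
$\left(-1\right) 23 r{\left(13,R{\left(-4 \right)} \right)} = \left(-1\right) 23 \frac{16 + 0}{2 \cdot 13} = - 23 \cdot \frac{1}{2} \cdot \frac{1}{13} \cdot 16 = \left(-23\right) \frac{8}{13} = - \frac{184}{13}$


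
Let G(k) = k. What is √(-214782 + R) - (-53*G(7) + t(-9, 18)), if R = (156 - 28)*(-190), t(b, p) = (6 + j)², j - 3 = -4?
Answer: 346 + I*√239102 ≈ 346.0 + 488.98*I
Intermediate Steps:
j = -1 (j = 3 - 4 = -1)
t(b, p) = 25 (t(b, p) = (6 - 1)² = 5² = 25)
R = -24320 (R = 128*(-190) = -24320)
√(-214782 + R) - (-53*G(7) + t(-9, 18)) = √(-214782 - 24320) - (-53*7 + 25) = √(-239102) - (-371 + 25) = I*√239102 - 1*(-346) = I*√239102 + 346 = 346 + I*√239102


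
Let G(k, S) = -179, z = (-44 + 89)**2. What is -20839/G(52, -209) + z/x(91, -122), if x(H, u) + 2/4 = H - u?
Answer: 383261/3043 ≈ 125.95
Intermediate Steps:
z = 2025 (z = 45**2 = 2025)
x(H, u) = -1/2 + H - u (x(H, u) = -1/2 + (H - u) = -1/2 + H - u)
-20839/G(52, -209) + z/x(91, -122) = -20839/(-179) + 2025/(-1/2 + 91 - 1*(-122)) = -20839*(-1/179) + 2025/(-1/2 + 91 + 122) = 20839/179 + 2025/(425/2) = 20839/179 + 2025*(2/425) = 20839/179 + 162/17 = 383261/3043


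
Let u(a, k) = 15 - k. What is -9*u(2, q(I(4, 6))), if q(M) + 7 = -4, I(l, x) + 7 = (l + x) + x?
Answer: -234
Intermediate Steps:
I(l, x) = -7 + l + 2*x (I(l, x) = -7 + ((l + x) + x) = -7 + (l + 2*x) = -7 + l + 2*x)
q(M) = -11 (q(M) = -7 - 4 = -11)
-9*u(2, q(I(4, 6))) = -9*(15 - 1*(-11)) = -9*(15 + 11) = -9*26 = -234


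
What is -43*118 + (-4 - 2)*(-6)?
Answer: -5038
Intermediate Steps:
-43*118 + (-4 - 2)*(-6) = -5074 - 6*(-6) = -5074 + 36 = -5038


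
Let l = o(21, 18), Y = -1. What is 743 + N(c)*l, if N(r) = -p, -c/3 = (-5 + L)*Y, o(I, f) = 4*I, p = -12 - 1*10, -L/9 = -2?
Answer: 2591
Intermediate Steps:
L = 18 (L = -9*(-2) = 18)
p = -22 (p = -12 - 10 = -22)
l = 84 (l = 4*21 = 84)
c = 39 (c = -3*(-5 + 18)*(-1) = -39*(-1) = -3*(-13) = 39)
N(r) = 22 (N(r) = -1*(-22) = 22)
743 + N(c)*l = 743 + 22*84 = 743 + 1848 = 2591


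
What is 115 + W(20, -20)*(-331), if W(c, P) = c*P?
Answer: 132515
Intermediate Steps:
W(c, P) = P*c
115 + W(20, -20)*(-331) = 115 - 20*20*(-331) = 115 - 400*(-331) = 115 + 132400 = 132515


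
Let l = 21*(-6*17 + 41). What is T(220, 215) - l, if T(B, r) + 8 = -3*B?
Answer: 613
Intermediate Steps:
T(B, r) = -8 - 3*B
l = -1281 (l = 21*(-102 + 41) = 21*(-61) = -1281)
T(220, 215) - l = (-8 - 3*220) - 1*(-1281) = (-8 - 660) + 1281 = -668 + 1281 = 613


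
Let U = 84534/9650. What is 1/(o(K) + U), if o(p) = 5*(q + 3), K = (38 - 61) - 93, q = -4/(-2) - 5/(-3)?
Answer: 75/3157 ≈ 0.023757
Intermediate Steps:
q = 11/3 (q = -4*(-½) - 5*(-⅓) = 2 + 5/3 = 11/3 ≈ 3.6667)
U = 219/25 (U = 84534*(1/9650) = 219/25 ≈ 8.7600)
K = -116 (K = -23 - 93 = -116)
o(p) = 100/3 (o(p) = 5*(11/3 + 3) = 5*(20/3) = 100/3)
1/(o(K) + U) = 1/(100/3 + 219/25) = 1/(3157/75) = 75/3157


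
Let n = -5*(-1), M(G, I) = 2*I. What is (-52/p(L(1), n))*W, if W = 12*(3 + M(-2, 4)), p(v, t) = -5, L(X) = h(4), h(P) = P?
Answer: 6864/5 ≈ 1372.8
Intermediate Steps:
L(X) = 4
n = 5
W = 132 (W = 12*(3 + 2*4) = 12*(3 + 8) = 12*11 = 132)
(-52/p(L(1), n))*W = -52/(-5)*132 = -52*(-⅕)*132 = (52/5)*132 = 6864/5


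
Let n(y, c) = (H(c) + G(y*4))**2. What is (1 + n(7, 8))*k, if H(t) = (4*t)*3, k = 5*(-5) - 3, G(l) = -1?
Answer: -252728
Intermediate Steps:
k = -28 (k = -25 - 3 = -28)
H(t) = 12*t
n(y, c) = (-1 + 12*c)**2 (n(y, c) = (12*c - 1)**2 = (-1 + 12*c)**2)
(1 + n(7, 8))*k = (1 + (-1 + 12*8)**2)*(-28) = (1 + (-1 + 96)**2)*(-28) = (1 + 95**2)*(-28) = (1 + 9025)*(-28) = 9026*(-28) = -252728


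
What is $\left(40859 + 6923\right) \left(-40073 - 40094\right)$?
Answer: $-3830539594$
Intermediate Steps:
$\left(40859 + 6923\right) \left(-40073 - 40094\right) = 47782 \left(-80167\right) = -3830539594$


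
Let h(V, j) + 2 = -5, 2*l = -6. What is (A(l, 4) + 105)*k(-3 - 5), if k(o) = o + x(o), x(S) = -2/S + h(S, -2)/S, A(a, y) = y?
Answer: -5995/8 ≈ -749.38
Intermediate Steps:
l = -3 (l = (½)*(-6) = -3)
h(V, j) = -7 (h(V, j) = -2 - 5 = -7)
x(S) = -9/S (x(S) = -2/S - 7/S = -9/S)
k(o) = o - 9/o
(A(l, 4) + 105)*k(-3 - 5) = (4 + 105)*((-3 - 5) - 9/(-3 - 5)) = 109*(-8 - 9/(-8)) = 109*(-8 - 9*(-⅛)) = 109*(-8 + 9/8) = 109*(-55/8) = -5995/8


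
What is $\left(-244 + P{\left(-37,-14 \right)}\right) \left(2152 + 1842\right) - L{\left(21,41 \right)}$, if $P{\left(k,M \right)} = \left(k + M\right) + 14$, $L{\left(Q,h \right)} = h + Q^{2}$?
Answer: $-1122796$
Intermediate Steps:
$P{\left(k,M \right)} = 14 + M + k$ ($P{\left(k,M \right)} = \left(M + k\right) + 14 = 14 + M + k$)
$\left(-244 + P{\left(-37,-14 \right)}\right) \left(2152 + 1842\right) - L{\left(21,41 \right)} = \left(-244 - 37\right) \left(2152 + 1842\right) - \left(41 + 21^{2}\right) = \left(-244 - 37\right) 3994 - \left(41 + 441\right) = \left(-281\right) 3994 - 482 = -1122314 - 482 = -1122796$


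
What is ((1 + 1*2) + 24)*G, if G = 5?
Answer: 135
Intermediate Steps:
((1 + 1*2) + 24)*G = ((1 + 1*2) + 24)*5 = ((1 + 2) + 24)*5 = (3 + 24)*5 = 27*5 = 135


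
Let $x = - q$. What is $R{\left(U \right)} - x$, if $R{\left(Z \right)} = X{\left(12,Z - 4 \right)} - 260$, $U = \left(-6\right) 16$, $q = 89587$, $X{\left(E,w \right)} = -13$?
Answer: $89314$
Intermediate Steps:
$U = -96$
$x = -89587$ ($x = \left(-1\right) 89587 = -89587$)
$R{\left(Z \right)} = -273$ ($R{\left(Z \right)} = -13 - 260 = -273$)
$R{\left(U \right)} - x = -273 - -89587 = -273 + 89587 = 89314$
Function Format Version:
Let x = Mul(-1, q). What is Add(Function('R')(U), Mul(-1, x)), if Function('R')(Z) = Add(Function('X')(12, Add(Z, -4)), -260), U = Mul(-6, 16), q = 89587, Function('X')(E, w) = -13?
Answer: 89314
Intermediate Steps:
U = -96
x = -89587 (x = Mul(-1, 89587) = -89587)
Function('R')(Z) = -273 (Function('R')(Z) = Add(-13, -260) = -273)
Add(Function('R')(U), Mul(-1, x)) = Add(-273, Mul(-1, -89587)) = Add(-273, 89587) = 89314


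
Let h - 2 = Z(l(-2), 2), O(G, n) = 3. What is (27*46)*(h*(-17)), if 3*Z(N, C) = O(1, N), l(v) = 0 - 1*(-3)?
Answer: -63342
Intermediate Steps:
l(v) = 3 (l(v) = 0 + 3 = 3)
Z(N, C) = 1 (Z(N, C) = (⅓)*3 = 1)
h = 3 (h = 2 + 1 = 3)
(27*46)*(h*(-17)) = (27*46)*(3*(-17)) = 1242*(-51) = -63342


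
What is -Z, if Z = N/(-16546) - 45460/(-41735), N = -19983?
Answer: -317234333/138109462 ≈ -2.2970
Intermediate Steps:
Z = 317234333/138109462 (Z = -19983/(-16546) - 45460/(-41735) = -19983*(-1/16546) - 45460*(-1/41735) = 19983/16546 + 9092/8347 = 317234333/138109462 ≈ 2.2970)
-Z = -1*317234333/138109462 = -317234333/138109462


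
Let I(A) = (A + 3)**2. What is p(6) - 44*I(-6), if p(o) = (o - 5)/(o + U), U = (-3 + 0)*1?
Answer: -1187/3 ≈ -395.67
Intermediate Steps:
I(A) = (3 + A)**2
U = -3 (U = -3*1 = -3)
p(o) = (-5 + o)/(-3 + o) (p(o) = (o - 5)/(o - 3) = (-5 + o)/(-3 + o))
p(6) - 44*I(-6) = (-5 + 6)/(-3 + 6) - 44*(3 - 6)**2 = 1/3 - 44*(-3)**2 = (1/3)*1 - 44*9 = 1/3 - 396 = -1187/3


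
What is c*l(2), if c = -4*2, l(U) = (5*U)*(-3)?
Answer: 240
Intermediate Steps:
l(U) = -15*U
c = -8
c*l(2) = -(-120)*2 = -8*(-30) = 240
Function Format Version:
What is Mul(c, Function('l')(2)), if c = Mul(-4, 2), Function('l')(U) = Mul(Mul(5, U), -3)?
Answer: 240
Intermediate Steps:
Function('l')(U) = Mul(-15, U)
c = -8
Mul(c, Function('l')(2)) = Mul(-8, Mul(-15, 2)) = Mul(-8, -30) = 240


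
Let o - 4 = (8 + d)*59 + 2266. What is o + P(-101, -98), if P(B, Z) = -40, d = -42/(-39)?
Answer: 35952/13 ≈ 2765.5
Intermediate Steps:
d = 14/13 (d = -42*(-1/39) = 14/13 ≈ 1.0769)
o = 36472/13 (o = 4 + ((8 + 14/13)*59 + 2266) = 4 + ((118/13)*59 + 2266) = 4 + (6962/13 + 2266) = 4 + 36420/13 = 36472/13 ≈ 2805.5)
o + P(-101, -98) = 36472/13 - 40 = 35952/13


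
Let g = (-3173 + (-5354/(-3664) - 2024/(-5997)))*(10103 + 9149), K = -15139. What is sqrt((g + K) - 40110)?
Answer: I*sqrt(460990046483689324314)/2746626 ≈ 7817.1*I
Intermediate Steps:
g = -167686918622315/2746626 (g = (-3173 + (-5354*(-1/3664) - 2024*(-1/5997)))*19252 = (-3173 + (2677/1832 + 2024/5997))*19252 = (-3173 + 19761937/10986504)*19252 = -34840415255/10986504*19252 = -167686918622315/2746626 ≈ -6.1052e+7)
sqrt((g + K) - 40110) = sqrt((-167686918622315/2746626 - 15139) - 40110) = sqrt(-167728499793329/2746626 - 40110) = sqrt(-167838666962189/2746626) = I*sqrt(460990046483689324314)/2746626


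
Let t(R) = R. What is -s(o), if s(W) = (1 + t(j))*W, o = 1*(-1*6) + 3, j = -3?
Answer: -6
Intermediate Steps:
o = -3 (o = 1*(-6) + 3 = -6 + 3 = -3)
s(W) = -2*W (s(W) = (1 - 3)*W = -2*W)
-s(o) = -(-2)*(-3) = -1*6 = -6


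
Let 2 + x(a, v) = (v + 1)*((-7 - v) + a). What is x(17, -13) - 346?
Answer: -624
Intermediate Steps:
x(a, v) = -2 + (1 + v)*(-7 + a - v) (x(a, v) = -2 + (v + 1)*((-7 - v) + a) = -2 + (1 + v)*(-7 + a - v))
x(17, -13) - 346 = (-9 + 17 - 1*(-13)² - 8*(-13) + 17*(-13)) - 346 = (-9 + 17 - 1*169 + 104 - 221) - 346 = (-9 + 17 - 169 + 104 - 221) - 346 = -278 - 346 = -624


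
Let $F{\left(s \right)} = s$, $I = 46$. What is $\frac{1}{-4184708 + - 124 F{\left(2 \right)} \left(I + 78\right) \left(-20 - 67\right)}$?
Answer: $- \frac{1}{1509284} \approx -6.6257 \cdot 10^{-7}$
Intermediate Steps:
$\frac{1}{-4184708 + - 124 F{\left(2 \right)} \left(I + 78\right) \left(-20 - 67\right)} = \frac{1}{-4184708 + \left(-124\right) 2 \left(46 + 78\right) \left(-20 - 67\right)} = \frac{1}{-4184708 - 248 \cdot 124 \left(-87\right)} = \frac{1}{-4184708 - -2675424} = \frac{1}{-4184708 + 2675424} = \frac{1}{-1509284} = - \frac{1}{1509284}$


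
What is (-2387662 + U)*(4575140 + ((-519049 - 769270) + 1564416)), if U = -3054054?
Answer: -26399054002692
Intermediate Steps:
(-2387662 + U)*(4575140 + ((-519049 - 769270) + 1564416)) = (-2387662 - 3054054)*(4575140 + ((-519049 - 769270) + 1564416)) = -5441716*(4575140 + (-1288319 + 1564416)) = -5441716*(4575140 + 276097) = -5441716*4851237 = -26399054002692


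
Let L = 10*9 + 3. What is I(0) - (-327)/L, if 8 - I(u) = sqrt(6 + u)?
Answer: 357/31 - sqrt(6) ≈ 9.0666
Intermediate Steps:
I(u) = 8 - sqrt(6 + u)
L = 93 (L = 90 + 3 = 93)
I(0) - (-327)/L = (8 - sqrt(6 + 0)) - (-327)/93 = (8 - sqrt(6)) - (-327)/93 = (8 - sqrt(6)) - 1*(-109/31) = (8 - sqrt(6)) + 109/31 = 357/31 - sqrt(6)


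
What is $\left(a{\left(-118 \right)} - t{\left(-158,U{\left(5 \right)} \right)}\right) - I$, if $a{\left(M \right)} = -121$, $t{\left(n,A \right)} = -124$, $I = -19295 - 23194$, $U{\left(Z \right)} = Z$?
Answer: $42492$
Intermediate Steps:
$I = -42489$ ($I = -19295 - 23194 = -42489$)
$\left(a{\left(-118 \right)} - t{\left(-158,U{\left(5 \right)} \right)}\right) - I = \left(-121 - -124\right) - -42489 = \left(-121 + 124\right) + 42489 = 3 + 42489 = 42492$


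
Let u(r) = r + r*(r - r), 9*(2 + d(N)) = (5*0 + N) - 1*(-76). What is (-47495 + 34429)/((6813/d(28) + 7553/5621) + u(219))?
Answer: -902311828/64454047 ≈ -13.999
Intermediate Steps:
d(N) = 58/9 + N/9 (d(N) = -2 + ((5*0 + N) - 1*(-76))/9 = -2 + ((0 + N) + 76)/9 = -2 + (N + 76)/9 = -2 + (76 + N)/9 = -2 + (76/9 + N/9) = 58/9 + N/9)
u(r) = r (u(r) = r + r*0 = r + 0 = r)
(-47495 + 34429)/((6813/d(28) + 7553/5621) + u(219)) = (-47495 + 34429)/((6813/(58/9 + (1/9)*28) + 7553/5621) + 219) = -13066/((6813/(58/9 + 28/9) + 7553*(1/5621)) + 219) = -13066/((6813/(86/9) + 1079/803) + 219) = -13066/((6813*(9/86) + 1079/803) + 219) = -13066/((61317/86 + 1079/803) + 219) = -13066/(49330345/69058 + 219) = -13066/64454047/69058 = -13066*69058/64454047 = -902311828/64454047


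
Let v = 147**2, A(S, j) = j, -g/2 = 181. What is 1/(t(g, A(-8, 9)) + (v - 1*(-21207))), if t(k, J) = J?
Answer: 1/42825 ≈ 2.3351e-5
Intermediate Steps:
g = -362 (g = -2*181 = -362)
v = 21609
1/(t(g, A(-8, 9)) + (v - 1*(-21207))) = 1/(9 + (21609 - 1*(-21207))) = 1/(9 + (21609 + 21207)) = 1/(9 + 42816) = 1/42825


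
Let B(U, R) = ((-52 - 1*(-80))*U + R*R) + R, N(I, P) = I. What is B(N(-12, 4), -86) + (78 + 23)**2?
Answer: 17175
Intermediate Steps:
B(U, R) = R + R**2 + 28*U (B(U, R) = ((-52 + 80)*U + R**2) + R = (28*U + R**2) + R = (R**2 + 28*U) + R = R + R**2 + 28*U)
B(N(-12, 4), -86) + (78 + 23)**2 = (-86 + (-86)**2 + 28*(-12)) + (78 + 23)**2 = (-86 + 7396 - 336) + 101**2 = 6974 + 10201 = 17175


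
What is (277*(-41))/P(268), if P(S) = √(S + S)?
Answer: -11357*√134/268 ≈ -490.55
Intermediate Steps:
P(S) = √2*√S (P(S) = √(2*S) = √2*√S)
(277*(-41))/P(268) = (277*(-41))/((√2*√268)) = -11357*√134/268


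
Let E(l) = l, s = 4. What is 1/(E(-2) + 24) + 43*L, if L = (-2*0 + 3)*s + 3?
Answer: 14191/22 ≈ 645.04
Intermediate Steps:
L = 15 (L = (-2*0 + 3)*4 + 3 = (0 + 3)*4 + 3 = 3*4 + 3 = 12 + 3 = 15)
1/(E(-2) + 24) + 43*L = 1/(-2 + 24) + 43*15 = 1/22 + 645 = 14191/22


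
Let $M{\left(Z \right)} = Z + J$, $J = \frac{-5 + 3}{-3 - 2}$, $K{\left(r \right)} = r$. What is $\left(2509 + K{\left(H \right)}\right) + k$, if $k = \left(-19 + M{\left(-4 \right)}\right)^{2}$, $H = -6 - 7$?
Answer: $\frac{75169}{25} \approx 3006.8$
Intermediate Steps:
$H = -13$ ($H = -6 - 7 = -13$)
$J = \frac{2}{5}$ ($J = - \frac{2}{-5} = \left(-2\right) \left(- \frac{1}{5}\right) = \frac{2}{5} \approx 0.4$)
$M{\left(Z \right)} = \frac{2}{5} + Z$ ($M{\left(Z \right)} = Z + \frac{2}{5} = \frac{2}{5} + Z$)
$k = \frac{12769}{25}$ ($k = \left(-19 + \left(\frac{2}{5} - 4\right)\right)^{2} = \left(-19 - \frac{18}{5}\right)^{2} = \left(- \frac{113}{5}\right)^{2} = \frac{12769}{25} \approx 510.76$)
$\left(2509 + K{\left(H \right)}\right) + k = \left(2509 - 13\right) + \frac{12769}{25} = 2496 + \frac{12769}{25} = \frac{75169}{25}$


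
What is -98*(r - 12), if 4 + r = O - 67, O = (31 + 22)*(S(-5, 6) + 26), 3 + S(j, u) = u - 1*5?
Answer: -116522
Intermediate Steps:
S(j, u) = -8 + u (S(j, u) = -3 + (u - 1*5) = -3 + (u - 5) = -3 + (-5 + u) = -8 + u)
O = 1272 (O = (31 + 22)*((-8 + 6) + 26) = 53*(-2 + 26) = 53*24 = 1272)
r = 1201 (r = -4 + (1272 - 67) = -4 + 1205 = 1201)
-98*(r - 12) = -98*(1201 - 12) = -98*1189 = -116522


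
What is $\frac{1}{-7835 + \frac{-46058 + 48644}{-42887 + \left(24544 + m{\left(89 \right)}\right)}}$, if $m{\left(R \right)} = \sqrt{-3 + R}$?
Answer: $- \frac{2636255121103}{20655430533738731} + \frac{2586 \sqrt{86}}{20655430533738731} \approx -0.00012763$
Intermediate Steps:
$\frac{1}{-7835 + \frac{-46058 + 48644}{-42887 + \left(24544 + m{\left(89 \right)}\right)}} = \frac{1}{-7835 + \frac{-46058 + 48644}{-42887 + \left(24544 + \sqrt{-3 + 89}\right)}} = \frac{1}{-7835 + \frac{2586}{-42887 + \left(24544 + \sqrt{86}\right)}} = \frac{1}{-7835 + \frac{2586}{-18343 + \sqrt{86}}}$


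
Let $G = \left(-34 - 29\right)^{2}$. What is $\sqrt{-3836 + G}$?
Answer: $\sqrt{133} \approx 11.533$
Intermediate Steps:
$G = 3969$ ($G = \left(-63\right)^{2} = 3969$)
$\sqrt{-3836 + G} = \sqrt{-3836 + 3969} = \sqrt{133}$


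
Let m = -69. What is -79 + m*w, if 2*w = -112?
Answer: 3785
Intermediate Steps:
w = -56 (w = (1/2)*(-112) = -56)
-79 + m*w = -79 - 69*(-56) = -79 + 3864 = 3785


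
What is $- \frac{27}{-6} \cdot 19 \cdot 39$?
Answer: $\frac{6669}{2} \approx 3334.5$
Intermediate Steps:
$- \frac{27}{-6} \cdot 19 \cdot 39 = \left(-27\right) \left(- \frac{1}{6}\right) 19 \cdot 39 = \frac{9}{2} \cdot 19 \cdot 39 = \frac{171}{2} \cdot 39 = \frac{6669}{2}$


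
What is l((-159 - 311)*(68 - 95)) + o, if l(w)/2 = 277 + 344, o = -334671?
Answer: -333429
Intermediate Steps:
l(w) = 1242 (l(w) = 2*(277 + 344) = 2*621 = 1242)
l((-159 - 311)*(68 - 95)) + o = 1242 - 334671 = -333429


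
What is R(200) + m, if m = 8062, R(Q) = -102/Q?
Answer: 806149/100 ≈ 8061.5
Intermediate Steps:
R(200) + m = -102/200 + 8062 = -102*1/200 + 8062 = -51/100 + 8062 = 806149/100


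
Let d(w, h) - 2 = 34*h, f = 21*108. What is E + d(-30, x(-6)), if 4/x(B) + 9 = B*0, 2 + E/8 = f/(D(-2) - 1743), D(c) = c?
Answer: -620486/15705 ≈ -39.509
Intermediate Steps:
f = 2268
E = -46064/1745 (E = -16 + 8*(2268/(-2 - 1743)) = -16 + 8*(2268/(-1745)) = -16 + 8*(2268*(-1/1745)) = -16 + 8*(-2268/1745) = -16 - 18144/1745 = -46064/1745 ≈ -26.398)
x(B) = -4/9 (x(B) = 4/(-9 + B*0) = 4/(-9 + 0) = 4/(-9) = 4*(-⅑) = -4/9)
d(w, h) = 2 + 34*h
E + d(-30, x(-6)) = -46064/1745 + (2 + 34*(-4/9)) = -46064/1745 + (2 - 136/9) = -46064/1745 - 118/9 = -620486/15705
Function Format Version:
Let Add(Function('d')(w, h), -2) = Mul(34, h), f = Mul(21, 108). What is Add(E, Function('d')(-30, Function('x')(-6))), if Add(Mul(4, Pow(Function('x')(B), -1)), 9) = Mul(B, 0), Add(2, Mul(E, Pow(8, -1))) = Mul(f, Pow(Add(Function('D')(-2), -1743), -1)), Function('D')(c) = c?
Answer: Rational(-620486, 15705) ≈ -39.509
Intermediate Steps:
f = 2268
E = Rational(-46064, 1745) (E = Add(-16, Mul(8, Mul(2268, Pow(Add(-2, -1743), -1)))) = Add(-16, Mul(8, Mul(2268, Pow(-1745, -1)))) = Add(-16, Mul(8, Mul(2268, Rational(-1, 1745)))) = Add(-16, Mul(8, Rational(-2268, 1745))) = Add(-16, Rational(-18144, 1745)) = Rational(-46064, 1745) ≈ -26.398)
Function('x')(B) = Rational(-4, 9) (Function('x')(B) = Mul(4, Pow(Add(-9, Mul(B, 0)), -1)) = Mul(4, Pow(Add(-9, 0), -1)) = Mul(4, Pow(-9, -1)) = Mul(4, Rational(-1, 9)) = Rational(-4, 9))
Function('d')(w, h) = Add(2, Mul(34, h))
Add(E, Function('d')(-30, Function('x')(-6))) = Add(Rational(-46064, 1745), Add(2, Mul(34, Rational(-4, 9)))) = Add(Rational(-46064, 1745), Add(2, Rational(-136, 9))) = Add(Rational(-46064, 1745), Rational(-118, 9)) = Rational(-620486, 15705)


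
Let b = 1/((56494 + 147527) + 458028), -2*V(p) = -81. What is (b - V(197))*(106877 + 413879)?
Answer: -13963022035526/662049 ≈ -2.1091e+7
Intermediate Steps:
V(p) = 81/2 (V(p) = -½*(-81) = 81/2)
b = 1/662049 (b = 1/(204021 + 458028) = 1/662049 ≈ 1.5105e-6)
(b - V(197))*(106877 + 413879) = (1/662049 - 1*81/2)*(106877 + 413879) = (1/662049 - 81/2)*520756 = -53625967/1324098*520756 = -13963022035526/662049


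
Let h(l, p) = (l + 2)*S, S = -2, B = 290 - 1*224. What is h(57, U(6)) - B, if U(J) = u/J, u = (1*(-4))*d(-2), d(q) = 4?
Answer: -184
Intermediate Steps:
B = 66 (B = 290 - 224 = 66)
u = -16 (u = (1*(-4))*4 = -4*4 = -16)
U(J) = -16/J
h(l, p) = -4 - 2*l (h(l, p) = (l + 2)*(-2) = (2 + l)*(-2) = -4 - 2*l)
h(57, U(6)) - B = (-4 - 2*57) - 1*66 = (-4 - 114) - 66 = -118 - 66 = -184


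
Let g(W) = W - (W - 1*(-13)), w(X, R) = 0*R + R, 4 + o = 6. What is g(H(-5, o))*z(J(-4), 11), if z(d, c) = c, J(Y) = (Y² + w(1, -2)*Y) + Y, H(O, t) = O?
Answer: -143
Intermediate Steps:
o = 2 (o = -4 + 6 = 2)
w(X, R) = R (w(X, R) = 0 + R = R)
g(W) = -13 (g(W) = W - (W + 13) = W - (13 + W) = W + (-13 - W) = -13)
J(Y) = Y² - Y (J(Y) = (Y² - 2*Y) + Y = Y² - Y)
g(H(-5, o))*z(J(-4), 11) = -13*11 = -143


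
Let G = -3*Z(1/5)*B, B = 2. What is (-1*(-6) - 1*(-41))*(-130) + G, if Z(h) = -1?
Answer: -6104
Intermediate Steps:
G = 6 (G = -(-3)*2 = -3*(-2) = 6)
(-1*(-6) - 1*(-41))*(-130) + G = (-1*(-6) - 1*(-41))*(-130) + 6 = (6 + 41)*(-130) + 6 = 47*(-130) + 6 = -6110 + 6 = -6104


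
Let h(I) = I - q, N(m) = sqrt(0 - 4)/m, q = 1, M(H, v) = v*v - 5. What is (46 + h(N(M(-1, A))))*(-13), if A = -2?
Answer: -585 + 26*I ≈ -585.0 + 26.0*I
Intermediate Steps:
M(H, v) = -5 + v**2 (M(H, v) = v**2 - 5 = -5 + v**2)
N(m) = 2*I/m (N(m) = sqrt(-4)/m = (2*I)/m = 2*I/m)
h(I) = -1 + I (h(I) = I - 1*1 = I - 1 = -1 + I)
(46 + h(N(M(-1, A))))*(-13) = (46 + (-1 + 2*I/(-5 + (-2)**2)))*(-13) = (46 + (-1 + 2*I/(-5 + 4)))*(-13) = (46 + (-1 + 2*I/(-1)))*(-13) = (46 + (-1 + 2*I*(-1)))*(-13) = (46 + (-1 - 2*I))*(-13) = (45 - 2*I)*(-13) = -585 + 26*I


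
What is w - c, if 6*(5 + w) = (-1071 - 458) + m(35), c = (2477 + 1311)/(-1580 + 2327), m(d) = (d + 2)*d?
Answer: -36656/747 ≈ -49.071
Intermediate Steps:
m(d) = d*(2 + d) (m(d) = (2 + d)*d = d*(2 + d))
c = 3788/747 ≈ 5.0710
w = -44 (w = -5 + ((-1071 - 458) + 35*(2 + 35))/6 = -5 + (-1529 + 35*37)/6 = -5 + (-1529 + 1295)/6 = -5 + (1/6)*(-234) = -5 - 39 = -44)
w - c = -44 - 1*3788/747 = -44 - 3788/747 = -36656/747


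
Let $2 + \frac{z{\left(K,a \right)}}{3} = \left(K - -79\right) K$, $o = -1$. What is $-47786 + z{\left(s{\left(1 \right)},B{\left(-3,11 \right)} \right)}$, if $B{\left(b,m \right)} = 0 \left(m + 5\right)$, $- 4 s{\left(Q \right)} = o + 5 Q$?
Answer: $-48026$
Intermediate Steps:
$s{\left(Q \right)} = \frac{1}{4} - \frac{5 Q}{4}$ ($s{\left(Q \right)} = - \frac{-1 + 5 Q}{4} = \frac{1}{4} - \frac{5 Q}{4}$)
$B{\left(b,m \right)} = 0$ ($B{\left(b,m \right)} = 0 \left(5 + m\right) = 0$)
$z{\left(K,a \right)} = -6 + 3 K \left(79 + K\right)$ ($z{\left(K,a \right)} = -6 + 3 \left(K - -79\right) K = -6 + 3 \left(K + 79\right) K = -6 + 3 \left(79 + K\right) K = -6 + 3 K \left(79 + K\right)$)
$-47786 + z{\left(s{\left(1 \right)},B{\left(-3,11 \right)} \right)} = -47786 + \left(-6 + 3 \left(\frac{1}{4} - \frac{5}{4}\right)^{2} + 237 \left(\frac{1}{4} - \frac{5}{4}\right)\right) = -47786 + \left(-6 + 3 \left(-1\right)^{2} + 237 \left(-1\right)\right) = -47786 - 240 = -48026$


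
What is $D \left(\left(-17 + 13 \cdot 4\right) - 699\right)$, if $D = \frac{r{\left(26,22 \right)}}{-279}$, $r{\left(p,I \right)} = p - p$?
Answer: $0$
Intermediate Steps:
$r{\left(p,I \right)} = 0$
$D = 0$ ($D = \frac{0}{-279} = 0 \left(- \frac{1}{279}\right) = 0$)
$D \left(\left(-17 + 13 \cdot 4\right) - 699\right) = 0 \left(\left(-17 + 13 \cdot 4\right) - 699\right) = 0 \left(\left(-17 + 52\right) - 699\right) = 0 \left(35 - 699\right) = 0 \left(-664\right) = 0$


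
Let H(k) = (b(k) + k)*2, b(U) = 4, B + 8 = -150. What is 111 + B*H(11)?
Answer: -4629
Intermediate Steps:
B = -158 (B = -8 - 150 = -158)
H(k) = 8 + 2*k (H(k) = (4 + k)*2 = 8 + 2*k)
111 + B*H(11) = 111 - 158*(8 + 2*11) = 111 - 158*(8 + 22) = 111 - 158*30 = 111 - 4740 = -4629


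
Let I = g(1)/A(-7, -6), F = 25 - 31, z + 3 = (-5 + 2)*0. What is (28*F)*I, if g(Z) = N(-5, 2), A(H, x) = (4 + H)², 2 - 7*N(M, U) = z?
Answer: -40/3 ≈ -13.333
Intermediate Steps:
z = -3 (z = -3 + (-5 + 2)*0 = -3 - 3*0 = -3 + 0 = -3)
N(M, U) = 5/7 (N(M, U) = 2/7 - ⅐*(-3) = 2/7 + 3/7 = 5/7)
g(Z) = 5/7
F = -6
I = 5/63 (I = 5/(7*((4 - 7)²)) = 5/(7*((-3)²)) = (5/7)/9 = (5/7)*(⅑) = 5/63 ≈ 0.079365)
(28*F)*I = (28*(-6))*(5/63) = -168*5/63 = -40/3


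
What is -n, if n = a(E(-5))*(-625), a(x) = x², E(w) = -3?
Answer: 5625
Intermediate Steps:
n = -5625 (n = (-3)²*(-625) = 9*(-625) = -5625)
-n = -1*(-5625) = 5625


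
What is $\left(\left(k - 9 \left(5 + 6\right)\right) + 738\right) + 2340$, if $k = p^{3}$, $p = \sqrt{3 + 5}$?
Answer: $2979 + 16 \sqrt{2} \approx 3001.6$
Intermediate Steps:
$p = 2 \sqrt{2}$ ($p = \sqrt{8} = 2 \sqrt{2} \approx 2.8284$)
$k = 16 \sqrt{2}$ ($k = \left(2 \sqrt{2}\right)^{3} = 16 \sqrt{2} \approx 22.627$)
$\left(\left(k - 9 \left(5 + 6\right)\right) + 738\right) + 2340 = \left(\left(16 \sqrt{2} - 9 \left(5 + 6\right)\right) + 738\right) + 2340 = \left(\left(16 \sqrt{2} - 9 \cdot 11\right) + 738\right) + 2340 = \left(\left(16 \sqrt{2} - 99\right) + 738\right) + 2340 = \left(\left(-99 + 16 \sqrt{2}\right) + 738\right) + 2340 = \left(639 + 16 \sqrt{2}\right) + 2340 = 2979 + 16 \sqrt{2}$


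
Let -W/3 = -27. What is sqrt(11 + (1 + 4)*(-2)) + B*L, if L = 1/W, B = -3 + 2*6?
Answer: 10/9 ≈ 1.1111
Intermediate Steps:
W = 81 (W = -3*(-27) = 81)
B = 9 (B = -3 + 12 = 9)
L = 1/81 ≈ 0.012346
sqrt(11 + (1 + 4)*(-2)) + B*L = sqrt(11 + (1 + 4)*(-2)) + 9*(1/81) = sqrt(11 + 5*(-2)) + 1/9 = sqrt(11 - 10) + 1/9 = sqrt(1) + 1/9 = 1 + 1/9 = 10/9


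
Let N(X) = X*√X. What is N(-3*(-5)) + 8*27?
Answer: 216 + 15*√15 ≈ 274.09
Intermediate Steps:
N(X) = X^(3/2)
N(-3*(-5)) + 8*27 = (-3*(-5))^(3/2) + 8*27 = 15^(3/2) + 216 = 15*√15 + 216 = 216 + 15*√15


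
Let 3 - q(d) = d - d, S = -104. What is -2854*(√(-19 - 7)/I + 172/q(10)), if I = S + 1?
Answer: -490888/3 + 2854*I*√26/103 ≈ -1.6363e+5 + 141.29*I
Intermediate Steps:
q(d) = 3 (q(d) = 3 - (d - d) = 3 - 1*0 = 3 + 0 = 3)
I = -103 (I = -104 + 1 = -103)
-2854*(√(-19 - 7)/I + 172/q(10)) = -2854*(√(-19 - 7)/(-103) + 172/3) = -2854*(√(-26)*(-1/103) + 172*(⅓)) = -2854*((I*√26)*(-1/103) + 172/3) = -2854*(-I*√26/103 + 172/3) = -2854*(172/3 - I*√26/103) = -490888/3 + 2854*I*√26/103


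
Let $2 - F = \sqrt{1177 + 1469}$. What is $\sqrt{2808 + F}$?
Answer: $\sqrt{2810 - 21 \sqrt{6}} \approx 52.522$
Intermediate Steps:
$F = 2 - 21 \sqrt{6}$ ($F = 2 - \sqrt{1177 + 1469} = 2 - \sqrt{2646} = 2 - 21 \sqrt{6} \approx -49.439$)
$\sqrt{2808 + F} = \sqrt{2808 + \left(2 - 21 \sqrt{6}\right)} = \sqrt{2810 - 21 \sqrt{6}}$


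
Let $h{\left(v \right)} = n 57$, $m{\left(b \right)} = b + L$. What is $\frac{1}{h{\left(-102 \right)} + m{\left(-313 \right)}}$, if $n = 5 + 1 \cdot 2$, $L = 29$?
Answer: $\frac{1}{115} \approx 0.0086956$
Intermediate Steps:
$m{\left(b \right)} = 29 + b$ ($m{\left(b \right)} = b + 29 = 29 + b$)
$n = 7$ ($n = 5 + 2 = 7$)
$h{\left(v \right)} = 399$ ($h{\left(v \right)} = 7 \cdot 57 = 399$)
$\frac{1}{h{\left(-102 \right)} + m{\left(-313 \right)}} = \frac{1}{399 + \left(29 - 313\right)} = \frac{1}{399 - 284} = \frac{1}{115}$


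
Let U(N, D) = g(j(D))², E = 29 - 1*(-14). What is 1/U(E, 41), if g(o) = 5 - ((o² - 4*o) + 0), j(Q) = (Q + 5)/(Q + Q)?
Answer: 2825761/135675904 ≈ 0.020827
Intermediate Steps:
j(Q) = (5 + Q)/(2*Q) (j(Q) = (5 + Q)/((2*Q)) = (5 + Q)*(1/(2*Q)) = (5 + Q)/(2*Q))
E = 43 (E = 29 + 14 = 43)
g(o) = 5 - o² + 4*o (g(o) = 5 - (o² - 4*o) = 5 + (-o² + 4*o) = 5 - o² + 4*o)
U(N, D) = (5 + 2*(5 + D)/D - (5 + D)²/(4*D²))² (U(N, D) = (5 - ((5 + D)/(2*D))² + 4*((5 + D)/(2*D)))² = (5 - (5 + D)²/(4*D²) + 2*(5 + D)/D)² = (5 + 2*(5 + D)/D - (5 + D)²/(4*D²))²)
1/U(E, 41) = 1/((1/16)*(-(5 + 41)² + 28*41² + 40*41)²/41⁴) = 1/((1/16)*(1/2825761)*(-1*46² + 28*1681 + 1640)²) = 1/((1/16)*(1/2825761)*(-1*2116 + 47068 + 1640)²) = 1/((1/16)*(1/2825761)*(-2116 + 47068 + 1640)²) = 1/((1/16)*(1/2825761)*46592²) = 1/((1/16)*(1/2825761)*2170814464) = 1/(135675904/2825761) = 2825761/135675904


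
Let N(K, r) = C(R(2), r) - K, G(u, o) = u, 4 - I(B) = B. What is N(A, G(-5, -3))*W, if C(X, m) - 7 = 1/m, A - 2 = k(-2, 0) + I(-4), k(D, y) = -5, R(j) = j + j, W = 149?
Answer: 1341/5 ≈ 268.20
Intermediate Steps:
I(B) = 4 - B
R(j) = 2*j
A = 5 (A = 2 + (-5 + (4 - 1*(-4))) = 2 + (-5 + (4 + 4)) = 2 + (-5 + 8) = 2 + 3 = 5)
C(X, m) = 7 + 1/m
N(K, r) = 7 + 1/r - K (N(K, r) = (7 + 1/r) - K = 7 + 1/r - K)
N(A, G(-5, -3))*W = (7 + 1/(-5) - 1*5)*149 = (7 - ⅕ - 5)*149 = (9/5)*149 = 1341/5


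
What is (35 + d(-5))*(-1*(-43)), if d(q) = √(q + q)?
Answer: 1505 + 43*I*√10 ≈ 1505.0 + 135.98*I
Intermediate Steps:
d(q) = √2*√q (d(q) = √(2*q) = √2*√q)
(35 + d(-5))*(-1*(-43)) = (35 + √2*√(-5))*(-1*(-43)) = (35 + √2*(I*√5))*43 = (35 + I*√10)*43 = 1505 + 43*I*√10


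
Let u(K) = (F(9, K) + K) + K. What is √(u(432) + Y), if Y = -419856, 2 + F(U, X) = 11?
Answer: I*√418983 ≈ 647.29*I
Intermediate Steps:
F(U, X) = 9 (F(U, X) = -2 + 11 = 9)
u(K) = 9 + 2*K (u(K) = (9 + K) + K = 9 + 2*K)
√(u(432) + Y) = √((9 + 2*432) - 419856) = √((9 + 864) - 419856) = √(873 - 419856) = √(-418983) = I*√418983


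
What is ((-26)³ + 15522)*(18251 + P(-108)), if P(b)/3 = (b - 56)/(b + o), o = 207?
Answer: -1236752426/33 ≈ -3.7477e+7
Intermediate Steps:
P(b) = 3*(-56 + b)/(207 + b) (P(b) = 3*((b - 56)/(b + 207)) = 3*((-56 + b)/(207 + b)) = 3*(-56 + b)/(207 + b))
((-26)³ + 15522)*(18251 + P(-108)) = ((-26)³ + 15522)*(18251 + 3*(-56 - 108)/(207 - 108)) = (-17576 + 15522)*(18251 + 3*(-164)/99) = -2054*(18251 + 3*(1/99)*(-164)) = -2054*(18251 - 164/33) = -2054*602119/33 = -1236752426/33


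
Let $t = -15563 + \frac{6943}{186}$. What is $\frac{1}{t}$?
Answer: $- \frac{186}{2887775} \approx -6.4409 \cdot 10^{-5}$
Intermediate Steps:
$t = - \frac{2887775}{186}$ ($t = -15563 + 6943 \cdot \frac{1}{186} = -15563 + \frac{6943}{186} = - \frac{2887775}{186} \approx -15526.0$)
$\frac{1}{t} = \frac{1}{- \frac{2887775}{186}} = - \frac{186}{2887775}$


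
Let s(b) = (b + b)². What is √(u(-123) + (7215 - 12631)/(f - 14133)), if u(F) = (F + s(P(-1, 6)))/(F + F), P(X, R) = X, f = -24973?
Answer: 5*√575852939322/4810038 ≈ 0.78882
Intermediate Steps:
s(b) = 4*b² (s(b) = (2*b)² = 4*b²)
u(F) = (4 + F)/(2*F) (u(F) = (F + 4*(-1)²)/(F + F) = (F + 4*1)/((2*F)) = (F + 4)*(1/(2*F)) = (4 + F)*(1/(2*F)) = (4 + F)/(2*F))
√(u(-123) + (7215 - 12631)/(f - 14133)) = √((½)*(4 - 123)/(-123) + (7215 - 12631)/(-24973 - 14133)) = √((½)*(-1/123)*(-119) - 5416/(-39106)) = √(119/246 - 5416*(-1/39106)) = √(119/246 + 2708/19553) = √(2992975/4810038) = 5*√575852939322/4810038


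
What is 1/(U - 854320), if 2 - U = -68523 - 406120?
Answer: -1/379675 ≈ -2.6338e-6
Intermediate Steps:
U = 474645 (U = 2 - (-68523 - 406120) = 2 - 1*(-474643) = 2 + 474643 = 474645)
1/(U - 854320) = 1/(474645 - 854320) = 1/(-379675) = -1/379675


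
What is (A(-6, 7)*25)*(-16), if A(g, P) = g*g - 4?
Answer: -12800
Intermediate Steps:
A(g, P) = -4 + g² (A(g, P) = g² - 4 = -4 + g²)
(A(-6, 7)*25)*(-16) = ((-4 + (-6)²)*25)*(-16) = ((-4 + 36)*25)*(-16) = (32*25)*(-16) = 800*(-16) = -12800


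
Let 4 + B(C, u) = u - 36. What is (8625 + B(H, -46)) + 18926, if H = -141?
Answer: 27465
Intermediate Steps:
B(C, u) = -40 + u (B(C, u) = -4 + (u - 36) = -4 + (-36 + u) = -40 + u)
(8625 + B(H, -46)) + 18926 = (8625 + (-40 - 46)) + 18926 = (8625 - 86) + 18926 = 8539 + 18926 = 27465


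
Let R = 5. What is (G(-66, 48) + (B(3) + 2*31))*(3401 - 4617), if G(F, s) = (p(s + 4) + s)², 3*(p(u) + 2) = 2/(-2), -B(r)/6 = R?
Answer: -23173312/9 ≈ -2.5748e+6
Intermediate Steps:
B(r) = -30 (B(r) = -6*5 = -30)
p(u) = -7/3 (p(u) = -2 + (2/(-2))/3 = -2 + (2*(-½))/3 = -2 + (⅓)*(-1) = -2 - ⅓ = -7/3)
G(F, s) = (-7/3 + s)²
(G(-66, 48) + (B(3) + 2*31))*(3401 - 4617) = ((-7 + 3*48)²/9 + (-30 + 2*31))*(3401 - 4617) = ((-7 + 144)²/9 + (-30 + 62))*(-1216) = ((⅑)*137² + 32)*(-1216) = ((⅑)*18769 + 32)*(-1216) = (18769/9 + 32)*(-1216) = (19057/9)*(-1216) = -23173312/9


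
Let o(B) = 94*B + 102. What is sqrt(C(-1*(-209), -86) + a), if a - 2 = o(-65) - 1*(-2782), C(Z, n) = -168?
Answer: 8*I*sqrt(53) ≈ 58.241*I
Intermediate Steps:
o(B) = 102 + 94*B
a = -3224 (a = 2 + ((102 + 94*(-65)) - 1*(-2782)) = 2 + ((102 - 6110) + 2782) = 2 + (-6008 + 2782) = 2 - 3226 = -3224)
sqrt(C(-1*(-209), -86) + a) = sqrt(-168 - 3224) = sqrt(-3392) = 8*I*sqrt(53)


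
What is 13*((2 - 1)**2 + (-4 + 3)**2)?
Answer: 26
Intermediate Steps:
13*((2 - 1)**2 + (-4 + 3)**2) = 13*(1**2 + (-1)**2) = 13*(1 + 1) = 13*2 = 26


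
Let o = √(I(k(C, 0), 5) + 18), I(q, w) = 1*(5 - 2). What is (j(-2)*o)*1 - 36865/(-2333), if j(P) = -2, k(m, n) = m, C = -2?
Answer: 36865/2333 - 2*√21 ≈ 6.6364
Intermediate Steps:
I(q, w) = 3 (I(q, w) = 1*3 = 3)
o = √21 (o = √(3 + 18) = √21 ≈ 4.5826)
(j(-2)*o)*1 - 36865/(-2333) = -2*√21*1 - 36865/(-2333) = -2*√21 - 36865*(-1/2333) = -2*√21 + 36865/2333 = 36865/2333 - 2*√21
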